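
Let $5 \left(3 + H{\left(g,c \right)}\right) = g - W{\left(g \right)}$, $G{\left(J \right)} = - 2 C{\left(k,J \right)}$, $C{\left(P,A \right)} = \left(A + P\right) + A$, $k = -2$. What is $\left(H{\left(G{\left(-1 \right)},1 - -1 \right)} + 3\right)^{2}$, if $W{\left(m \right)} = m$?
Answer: $0$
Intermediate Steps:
$C{\left(P,A \right)} = P + 2 A$
$G{\left(J \right)} = 4 - 4 J$ ($G{\left(J \right)} = - 2 \left(-2 + 2 J\right) = 4 - 4 J$)
$H{\left(g,c \right)} = -3$ ($H{\left(g,c \right)} = -3 + \frac{g - g}{5} = -3 + \frac{1}{5} \cdot 0 = -3 + 0 = -3$)
$\left(H{\left(G{\left(-1 \right)},1 - -1 \right)} + 3\right)^{2} = \left(-3 + 3\right)^{2} = 0^{2} = 0$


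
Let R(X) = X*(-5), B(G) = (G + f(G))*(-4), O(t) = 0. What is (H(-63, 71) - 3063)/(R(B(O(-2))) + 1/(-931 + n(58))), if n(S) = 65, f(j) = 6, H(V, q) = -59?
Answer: -2703652/103919 ≈ -26.017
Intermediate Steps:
B(G) = -24 - 4*G (B(G) = (G + 6)*(-4) = (6 + G)*(-4) = -24 - 4*G)
R(X) = -5*X
(H(-63, 71) - 3063)/(R(B(O(-2))) + 1/(-931 + n(58))) = (-59 - 3063)/(-5*(-24 - 4*0) + 1/(-931 + 65)) = -3122/(-5*(-24 + 0) + 1/(-866)) = -3122/(-5*(-24) - 1/866) = -3122/(120 - 1/866) = -3122/103919/866 = -3122*866/103919 = -2703652/103919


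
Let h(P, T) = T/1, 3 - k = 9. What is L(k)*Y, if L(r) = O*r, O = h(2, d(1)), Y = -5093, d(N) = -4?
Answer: -122232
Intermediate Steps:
k = -6 (k = 3 - 1*9 = 3 - 9 = -6)
h(P, T) = T (h(P, T) = T*1 = T)
O = -4
L(r) = -4*r
L(k)*Y = -4*(-6)*(-5093) = 24*(-5093) = -122232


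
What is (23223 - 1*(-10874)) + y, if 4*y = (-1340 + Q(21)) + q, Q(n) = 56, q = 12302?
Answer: 73703/2 ≈ 36852.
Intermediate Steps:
y = 5509/2 (y = ((-1340 + 56) + 12302)/4 = (-1284 + 12302)/4 = (¼)*11018 = 5509/2 ≈ 2754.5)
(23223 - 1*(-10874)) + y = (23223 - 1*(-10874)) + 5509/2 = (23223 + 10874) + 5509/2 = 34097 + 5509/2 = 73703/2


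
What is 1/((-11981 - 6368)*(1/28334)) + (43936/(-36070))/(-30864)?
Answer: -985700924833/638352810735 ≈ -1.5441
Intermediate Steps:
1/((-11981 - 6368)*(1/28334)) + (43936/(-36070))/(-30864) = 1/((-18349)*(1/28334)) + (43936*(-1/36070))*(-1/30864) = -1/18349*28334 - 21968/18035*(-1/30864) = -28334/18349 + 1373/34789515 = -985700924833/638352810735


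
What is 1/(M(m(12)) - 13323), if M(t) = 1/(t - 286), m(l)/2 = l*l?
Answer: -2/26645 ≈ -7.5061e-5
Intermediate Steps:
m(l) = 2*l**2 (m(l) = 2*(l*l) = 2*l**2)
M(t) = 1/(-286 + t)
1/(M(m(12)) - 13323) = 1/(1/(-286 + 2*12**2) - 13323) = 1/(1/(-286 + 2*144) - 13323) = 1/(1/(-286 + 288) - 13323) = 1/(1/2 - 13323) = 1/(-26645/2) = -2/26645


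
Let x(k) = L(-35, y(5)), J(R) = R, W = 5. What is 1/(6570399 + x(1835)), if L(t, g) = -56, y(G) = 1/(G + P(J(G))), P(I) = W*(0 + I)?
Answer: 1/6570343 ≈ 1.5220e-7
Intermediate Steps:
P(I) = 5*I (P(I) = 5*(0 + I) = 5*I)
y(G) = 1/(6*G) (y(G) = 1/(G + 5*G) = 1/(6*G))
x(k) = -56
1/(6570399 + x(1835)) = 1/(6570399 - 56) = 1/6570343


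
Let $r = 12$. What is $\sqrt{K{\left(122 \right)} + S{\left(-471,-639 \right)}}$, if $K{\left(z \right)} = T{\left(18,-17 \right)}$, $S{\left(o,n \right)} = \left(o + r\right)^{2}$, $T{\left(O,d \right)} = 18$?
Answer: $3 \sqrt{23411} \approx 459.02$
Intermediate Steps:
$S{\left(o,n \right)} = \left(12 + o\right)^{2}$ ($S{\left(o,n \right)} = \left(o + 12\right)^{2} = \left(12 + o\right)^{2}$)
$K{\left(z \right)} = 18$
$\sqrt{K{\left(122 \right)} + S{\left(-471,-639 \right)}} = \sqrt{18 + \left(12 - 471\right)^{2}} = \sqrt{18 + \left(-459\right)^{2}} = \sqrt{18 + 210681} = \sqrt{210699} = 3 \sqrt{23411}$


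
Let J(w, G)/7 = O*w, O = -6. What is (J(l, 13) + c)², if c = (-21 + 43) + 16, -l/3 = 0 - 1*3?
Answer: 115600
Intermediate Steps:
l = 9 (l = -3*(0 - 1*3) = -3*(0 - 3) = -3*(-3) = 9)
J(w, G) = -42*w (J(w, G) = 7*(-6*w) = -42*w)
c = 38 (c = 22 + 16 = 38)
(J(l, 13) + c)² = (-42*9 + 38)² = (-378 + 38)² = (-340)² = 115600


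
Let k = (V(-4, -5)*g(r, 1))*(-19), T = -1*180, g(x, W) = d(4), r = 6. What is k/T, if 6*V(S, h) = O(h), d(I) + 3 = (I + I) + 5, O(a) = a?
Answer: -95/108 ≈ -0.87963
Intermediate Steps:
d(I) = 2 + 2*I (d(I) = -3 + ((I + I) + 5) = -3 + (2*I + 5) = -3 + (5 + 2*I) = 2 + 2*I)
g(x, W) = 10 (g(x, W) = 2 + 2*4 = 2 + 8 = 10)
T = -180
V(S, h) = h/6
k = 475/3 (k = (((1/6)*(-5))*10)*(-19) = -5/6*10*(-19) = -25/3*(-19) = 475/3 ≈ 158.33)
k/T = (475/3)/(-180) = (475/3)*(-1/180) = -95/108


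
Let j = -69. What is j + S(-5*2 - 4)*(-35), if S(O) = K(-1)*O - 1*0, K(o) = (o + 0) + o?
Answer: -1049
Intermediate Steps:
K(o) = 2*o (K(o) = o + o = 2*o)
S(O) = -2*O (S(O) = (2*(-1))*O - 1*0 = -2*O + 0 = -2*O)
j + S(-5*2 - 4)*(-35) = -69 - 2*(-5*2 - 4)*(-35) = -69 - 2*(-10 - 4)*(-35) = -69 - 2*(-14)*(-35) = -69 + 28*(-35) = -69 - 980 = -1049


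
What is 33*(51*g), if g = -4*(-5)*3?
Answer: 100980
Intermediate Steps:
g = 60 (g = 20*3 = 60)
33*(51*g) = 33*(51*60) = 33*3060 = 100980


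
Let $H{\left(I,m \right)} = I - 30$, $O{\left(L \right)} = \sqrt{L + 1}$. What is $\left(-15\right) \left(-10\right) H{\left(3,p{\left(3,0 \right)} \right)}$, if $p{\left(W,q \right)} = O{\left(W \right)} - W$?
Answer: $-4050$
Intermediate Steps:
$O{\left(L \right)} = \sqrt{1 + L}$
$p{\left(W,q \right)} = \sqrt{1 + W} - W$
$H{\left(I,m \right)} = -30 + I$ ($H{\left(I,m \right)} = I - 30 = -30 + I$)
$\left(-15\right) \left(-10\right) H{\left(3,p{\left(3,0 \right)} \right)} = \left(-15\right) \left(-10\right) \left(-30 + 3\right) = 150 \left(-27\right) = -4050$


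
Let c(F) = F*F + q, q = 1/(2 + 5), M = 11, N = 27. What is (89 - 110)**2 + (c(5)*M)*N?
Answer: 55359/7 ≈ 7908.4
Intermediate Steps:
q = 1/7 ≈ 0.14286
c(F) = 1/7 + F**2 (c(F) = F*F + 1/7 = F**2 + 1/7 = 1/7 + F**2)
(89 - 110)**2 + (c(5)*M)*N = (89 - 110)**2 + ((1/7 + 5**2)*11)*27 = (-21)**2 + ((1/7 + 25)*11)*27 = 441 + ((176/7)*11)*27 = 441 + (1936/7)*27 = 441 + 52272/7 = 55359/7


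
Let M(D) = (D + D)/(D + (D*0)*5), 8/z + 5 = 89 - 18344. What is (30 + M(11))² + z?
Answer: 4674558/4565 ≈ 1024.0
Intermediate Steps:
z = -2/4565 (z = 8/(-5 + (89 - 18344)) = 8/(-5 - 18255) = 8/(-18260) = 8*(-1/18260) = -2/4565 ≈ -0.00043812)
M(D) = 2 (M(D) = (2*D)/(D + 0*5) = (2*D)/(D + 0) = (2*D)/D = 2)
(30 + M(11))² + z = (30 + 2)² - 2/4565 = 32² - 2/4565 = 1024 - 2/4565 = 4674558/4565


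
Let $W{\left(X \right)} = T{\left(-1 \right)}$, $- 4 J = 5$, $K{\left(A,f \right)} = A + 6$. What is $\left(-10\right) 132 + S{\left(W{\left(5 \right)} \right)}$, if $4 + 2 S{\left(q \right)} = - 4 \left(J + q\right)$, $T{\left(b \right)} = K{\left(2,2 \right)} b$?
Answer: $- \frac{2607}{2} \approx -1303.5$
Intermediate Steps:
$K{\left(A,f \right)} = 6 + A$
$J = - \frac{5}{4}$ ($J = \left(- \frac{1}{4}\right) 5 = - \frac{5}{4} \approx -1.25$)
$T{\left(b \right)} = 8 b$ ($T{\left(b \right)} = \left(6 + 2\right) b = 8 b$)
$W{\left(X \right)} = -8$ ($W{\left(X \right)} = 8 \left(-1\right) = -8$)
$S{\left(q \right)} = \frac{1}{2} - 2 q$ ($S{\left(q \right)} = -2 + \frac{\left(-4\right) \left(- \frac{5}{4} + q\right)}{2} = -2 + \frac{5 - 4 q}{2} = -2 - \left(- \frac{5}{2} + 2 q\right) = \frac{1}{2} - 2 q$)
$\left(-10\right) 132 + S{\left(W{\left(5 \right)} \right)} = \left(-10\right) 132 + \left(\frac{1}{2} - -16\right) = -1320 + \left(\frac{1}{2} + 16\right) = -1320 + \frac{33}{2} = - \frac{2607}{2}$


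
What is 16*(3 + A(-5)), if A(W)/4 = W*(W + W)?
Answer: 3248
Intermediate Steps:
A(W) = 8*W² (A(W) = 4*(W*(W + W)) = 4*(W*(2*W)) = 4*(2*W²) = 8*W²)
16*(3 + A(-5)) = 16*(3 + 8*(-5)²) = 16*(3 + 8*25) = 16*(3 + 200) = 16*203 = 3248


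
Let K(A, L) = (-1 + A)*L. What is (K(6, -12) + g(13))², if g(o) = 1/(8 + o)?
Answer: 1585081/441 ≈ 3594.3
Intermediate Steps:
K(A, L) = L*(-1 + A)
(K(6, -12) + g(13))² = (-12*(-1 + 6) + 1/(8 + 13))² = (-12*5 + 1/21)² = (-60 + 1/21)² = (-1259/21)² = 1585081/441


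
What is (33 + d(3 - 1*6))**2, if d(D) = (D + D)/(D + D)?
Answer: 1156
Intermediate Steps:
d(D) = 1 (d(D) = (2*D)/((2*D)) = (2*D)*(1/(2*D)) = 1)
(33 + d(3 - 1*6))**2 = (33 + 1)**2 = 34**2 = 1156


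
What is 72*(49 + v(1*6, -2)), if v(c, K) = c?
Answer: 3960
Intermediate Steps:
72*(49 + v(1*6, -2)) = 72*(49 + 1*6) = 72*(49 + 6) = 72*55 = 3960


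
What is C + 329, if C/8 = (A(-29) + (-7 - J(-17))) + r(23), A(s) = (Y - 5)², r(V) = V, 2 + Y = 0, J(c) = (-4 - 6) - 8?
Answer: 993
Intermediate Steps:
J(c) = -18 (J(c) = -10 - 8 = -18)
Y = -2 (Y = -2 + 0 = -2)
A(s) = 49 (A(s) = (-2 - 5)² = (-7)² = 49)
C = 664 (C = 8*((49 + (-7 - 1*(-18))) + 23) = 8*((49 + (-7 + 18)) + 23) = 8*((49 + 11) + 23) = 8*(60 + 23) = 8*83 = 664)
C + 329 = 664 + 329 = 993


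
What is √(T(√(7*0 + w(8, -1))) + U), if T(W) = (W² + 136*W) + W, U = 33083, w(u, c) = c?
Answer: √(33082 + 137*I) ≈ 181.89 + 0.3766*I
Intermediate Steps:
T(W) = W² + 137*W
√(T(√(7*0 + w(8, -1))) + U) = √(√(7*0 - 1)*(137 + √(7*0 - 1)) + 33083) = √(√(0 - 1)*(137 + √(0 - 1)) + 33083) = √(√(-1)*(137 + √(-1)) + 33083) = √(I*(137 + I) + 33083) = √(33083 + I*(137 + I))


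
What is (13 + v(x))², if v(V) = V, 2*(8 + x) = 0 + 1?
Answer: 121/4 ≈ 30.250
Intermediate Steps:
x = -15/2 (x = -8 + (0 + 1)/2 = -8 + (½)*1 = -8 + ½ = -15/2 ≈ -7.5000)
(13 + v(x))² = (13 - 15/2)² = (11/2)² = 121/4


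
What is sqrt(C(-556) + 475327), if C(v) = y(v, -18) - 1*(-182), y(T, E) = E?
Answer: sqrt(475491) ≈ 689.56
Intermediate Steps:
C(v) = 164 (C(v) = -18 - 1*(-182) = -18 + 182 = 164)
sqrt(C(-556) + 475327) = sqrt(164 + 475327) = sqrt(475491)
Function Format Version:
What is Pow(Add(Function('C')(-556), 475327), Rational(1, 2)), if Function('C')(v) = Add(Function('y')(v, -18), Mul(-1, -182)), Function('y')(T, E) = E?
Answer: Pow(475491, Rational(1, 2)) ≈ 689.56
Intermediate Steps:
Function('C')(v) = 164 (Function('C')(v) = Add(-18, Mul(-1, -182)) = Add(-18, 182) = 164)
Pow(Add(Function('C')(-556), 475327), Rational(1, 2)) = Pow(Add(164, 475327), Rational(1, 2)) = Pow(475491, Rational(1, 2))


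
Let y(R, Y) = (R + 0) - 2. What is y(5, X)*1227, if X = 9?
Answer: 3681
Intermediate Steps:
y(R, Y) = -2 + R (y(R, Y) = R - 2 = -2 + R)
y(5, X)*1227 = (-2 + 5)*1227 = 3*1227 = 3681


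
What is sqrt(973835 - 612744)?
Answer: sqrt(361091) ≈ 600.91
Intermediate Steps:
sqrt(973835 - 612744) = sqrt(361091)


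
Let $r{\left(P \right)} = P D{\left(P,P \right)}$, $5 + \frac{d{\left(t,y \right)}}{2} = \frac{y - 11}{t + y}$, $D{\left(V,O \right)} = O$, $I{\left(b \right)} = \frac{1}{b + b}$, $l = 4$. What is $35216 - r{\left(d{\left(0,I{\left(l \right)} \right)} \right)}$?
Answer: $1360$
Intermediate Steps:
$I{\left(b \right)} = \frac{1}{2 b}$
$d{\left(t,y \right)} = -10 + \frac{2 \left(-11 + y\right)}{t + y}$ ($d{\left(t,y \right)} = -10 + 2 \frac{y - 11}{t + y} = -10 + 2 \frac{-11 + y}{t + y} = -10 + \frac{2 \left(-11 + y\right)}{t + y}$)
$r{\left(P \right)} = P^{2}$ ($r{\left(P \right)} = P P = P^{2}$)
$35216 - r{\left(d{\left(0,I{\left(l \right)} \right)} \right)} = 35216 - \left(\frac{2 \left(-11 - 0 - 4 \frac{1}{2 \cdot 4}\right)}{0 + \frac{1}{2 \cdot 4}}\right)^{2} = 35216 - \left(\frac{2 \left(-11 + 0 - 4 \cdot \frac{1}{2} \cdot \frac{1}{4}\right)}{0 + \frac{1}{2} \cdot \frac{1}{4}}\right)^{2} = 35216 - \left(\frac{2 \left(-11 + 0 - \frac{1}{2}\right)}{0 + \frac{1}{8}}\right)^{2} = 35216 - \left(2 \frac{1}{\frac{1}{8}} \left(-11 + 0 - \frac{1}{2}\right)\right)^{2} = 35216 - \left(2 \cdot 8 \left(- \frac{23}{2}\right)\right)^{2} = 35216 - \left(-184\right)^{2} = 35216 - 33856 = 1360$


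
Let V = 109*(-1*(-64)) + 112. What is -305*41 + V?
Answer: -5417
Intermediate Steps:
V = 7088 (V = 109*64 + 112 = 6976 + 112 = 7088)
-305*41 + V = -305*41 + 7088 = -12505 + 7088 = -5417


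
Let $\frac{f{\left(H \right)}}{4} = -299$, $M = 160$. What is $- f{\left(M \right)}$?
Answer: $1196$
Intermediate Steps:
$f{\left(H \right)} = -1196$ ($f{\left(H \right)} = 4 \left(-299\right) = -1196$)
$- f{\left(M \right)} = \left(-1\right) \left(-1196\right) = 1196$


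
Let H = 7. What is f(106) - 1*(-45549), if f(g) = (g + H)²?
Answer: 58318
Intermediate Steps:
f(g) = (7 + g)² (f(g) = (g + 7)² = (7 + g)²)
f(106) - 1*(-45549) = (7 + 106)² - 1*(-45549) = 113² + 45549 = 12769 + 45549 = 58318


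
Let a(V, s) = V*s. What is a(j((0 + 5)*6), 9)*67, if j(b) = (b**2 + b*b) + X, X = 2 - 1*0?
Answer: 1086606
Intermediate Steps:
X = 2 (X = 2 + 0 = 2)
j(b) = 2 + 2*b**2 (j(b) = (b**2 + b*b) + 2 = (b**2 + b**2) + 2 = 2*b**2 + 2 = 2 + 2*b**2)
a(j((0 + 5)*6), 9)*67 = ((2 + 2*((0 + 5)*6)**2)*9)*67 = ((2 + 2*(5*6)**2)*9)*67 = ((2 + 2*30**2)*9)*67 = ((2 + 2*900)*9)*67 = ((2 + 1800)*9)*67 = (1802*9)*67 = 16218*67 = 1086606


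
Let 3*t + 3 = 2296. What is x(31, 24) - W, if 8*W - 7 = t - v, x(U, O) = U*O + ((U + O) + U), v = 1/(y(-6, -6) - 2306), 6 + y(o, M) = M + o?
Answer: 40916341/55776 ≈ 733.58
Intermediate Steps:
t = 2293/3 (t = -1 + (⅓)*2296 = -1 + 2296/3 = 2293/3 ≈ 764.33)
y(o, M) = -6 + M + o (y(o, M) = -6 + (M + o) = -6 + M + o)
v = -1/2324 (v = 1/((-6 - 6 - 6) - 2306) = 1/(-18 - 2306) = 1/(-2324) = -1/2324 ≈ -0.00043029)
x(U, O) = O + 2*U + O*U (x(U, O) = O*U + ((O + U) + U) = O*U + (O + 2*U) = O + 2*U + O*U)
W = 5377739/55776 (W = 7/8 + (2293/3 - 1*(-1/2324))/8 = 7/8 + (2293/3 + 1/2324)/8 = 7/8 + (⅛)*(5328935/6972) = 7/8 + 5328935/55776 = 5377739/55776 ≈ 96.417)
x(31, 24) - W = (24 + 2*31 + 24*31) - 1*5377739/55776 = (24 + 62 + 744) - 5377739/55776 = 830 - 5377739/55776 = 40916341/55776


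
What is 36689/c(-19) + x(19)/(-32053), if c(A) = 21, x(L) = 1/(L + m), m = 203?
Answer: 591996233/338846 ≈ 1747.1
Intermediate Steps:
x(L) = 1/(203 + L) (x(L) = 1/(L + 203) = 1/(203 + L))
36689/c(-19) + x(19)/(-32053) = 36689/21 + 1/((203 + 19)*(-32053)) = 36689*(1/21) - 1/32053/222 = 36689/21 + (1/222)*(-1/32053) = 36689/21 - 1/7115766 = 591996233/338846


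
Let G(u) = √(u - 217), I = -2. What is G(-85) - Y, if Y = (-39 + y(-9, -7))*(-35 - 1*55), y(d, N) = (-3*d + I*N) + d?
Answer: -630 + I*√302 ≈ -630.0 + 17.378*I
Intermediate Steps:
G(u) = √(-217 + u)
y(d, N) = -2*N - 2*d (y(d, N) = (-3*d - 2*N) + d = -2*N - 2*d)
Y = 630 (Y = (-39 + (-2*(-7) - 2*(-9)))*(-35 - 1*55) = (-39 + (14 + 18))*(-35 - 55) = (-39 + 32)*(-90) = -7*(-90) = 630)
G(-85) - Y = √(-217 - 85) - 1*630 = √(-302) - 630 = I*√302 - 630 = -630 + I*√302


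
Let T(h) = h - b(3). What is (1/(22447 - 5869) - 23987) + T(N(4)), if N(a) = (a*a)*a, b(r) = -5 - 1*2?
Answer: -396479447/16578 ≈ -23916.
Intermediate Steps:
b(r) = -7 (b(r) = -5 - 2 = -7)
N(a) = a**3 (N(a) = a**2*a = a**3)
T(h) = 7 + h (T(h) = h - 1*(-7) = h + 7 = 7 + h)
(1/(22447 - 5869) - 23987) + T(N(4)) = (1/(22447 - 5869) - 23987) + (7 + 4**3) = (1/16578 - 23987) + (7 + 64) = (1/16578 - 23987) + 71 = -397656485/16578 + 71 = -396479447/16578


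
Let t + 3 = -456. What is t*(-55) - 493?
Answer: 24752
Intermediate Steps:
t = -459 (t = -3 - 456 = -459)
t*(-55) - 493 = -459*(-55) - 493 = 25245 - 493 = 24752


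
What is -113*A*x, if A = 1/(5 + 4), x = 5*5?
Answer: -2825/9 ≈ -313.89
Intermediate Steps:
x = 25
A = 1/9 ≈ 0.11111
-113*A*x = -113*25/9 = -2825/9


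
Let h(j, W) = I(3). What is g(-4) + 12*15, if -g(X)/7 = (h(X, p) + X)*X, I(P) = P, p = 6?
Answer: 152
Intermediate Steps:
h(j, W) = 3
g(X) = -7*X*(3 + X) (g(X) = -7*(3 + X)*X = -7*X*(3 + X))
g(-4) + 12*15 = -7*(-4)*(3 - 4) + 12*15 = -7*(-4)*(-1) + 180 = -28 + 180 = 152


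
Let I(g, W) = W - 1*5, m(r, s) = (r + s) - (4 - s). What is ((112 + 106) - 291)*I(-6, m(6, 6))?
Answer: -657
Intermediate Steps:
m(r, s) = -4 + r + 2*s (m(r, s) = (r + s) + (-4 + s) = -4 + r + 2*s)
I(g, W) = -5 + W (I(g, W) = W - 5 = -5 + W)
((112 + 106) - 291)*I(-6, m(6, 6)) = ((112 + 106) - 291)*(-5 + (-4 + 6 + 2*6)) = (218 - 291)*(-5 + (-4 + 6 + 12)) = -73*(-5 + 14) = -73*9 = -657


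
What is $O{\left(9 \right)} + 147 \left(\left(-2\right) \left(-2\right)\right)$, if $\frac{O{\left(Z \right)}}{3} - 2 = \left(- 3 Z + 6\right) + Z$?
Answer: $558$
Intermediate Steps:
$O{\left(Z \right)} = 24 - 6 Z$ ($O{\left(Z \right)} = 6 + 3 \left(\left(- 3 Z + 6\right) + Z\right) = 6 + 3 \left(\left(6 - 3 Z\right) + Z\right) = 6 + 3 \left(6 - 2 Z\right) = 6 - \left(-18 + 6 Z\right) = 24 - 6 Z$)
$O{\left(9 \right)} + 147 \left(\left(-2\right) \left(-2\right)\right) = \left(24 - 54\right) + 147 \left(\left(-2\right) \left(-2\right)\right) = \left(24 - 54\right) + 147 \cdot 4 = -30 + 588 = 558$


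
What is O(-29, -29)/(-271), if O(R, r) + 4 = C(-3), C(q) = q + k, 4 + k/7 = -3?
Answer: 56/271 ≈ 0.20664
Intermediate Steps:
k = -49 (k = -28 + 7*(-3) = -28 - 21 = -49)
C(q) = -49 + q (C(q) = q - 49 = -49 + q)
O(R, r) = -56 (O(R, r) = -4 + (-49 - 3) = -4 - 52 = -56)
O(-29, -29)/(-271) = -56/(-271) = -56*(-1/271) = 56/271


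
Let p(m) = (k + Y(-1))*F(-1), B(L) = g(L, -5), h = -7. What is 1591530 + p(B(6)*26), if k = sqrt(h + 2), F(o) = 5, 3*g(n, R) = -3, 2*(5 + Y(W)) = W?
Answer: 3183005/2 + 5*I*sqrt(5) ≈ 1.5915e+6 + 11.18*I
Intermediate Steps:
Y(W) = -5 + W/2
g(n, R) = -1 (g(n, R) = (1/3)*(-3) = -1)
k = I*sqrt(5) (k = sqrt(-7 + 2) = sqrt(-5) = I*sqrt(5) ≈ 2.2361*I)
B(L) = -1
p(m) = -55/2 + 5*I*sqrt(5) (p(m) = (I*sqrt(5) + (-5 + (1/2)*(-1)))*5 = (I*sqrt(5) + (-5 - 1/2))*5 = (I*sqrt(5) - 11/2)*5 = (-11/2 + I*sqrt(5))*5 = -55/2 + 5*I*sqrt(5))
1591530 + p(B(6)*26) = 1591530 + (-55/2 + 5*I*sqrt(5)) = 3183005/2 + 5*I*sqrt(5)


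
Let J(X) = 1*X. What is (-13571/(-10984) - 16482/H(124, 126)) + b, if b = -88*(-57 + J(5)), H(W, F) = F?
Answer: 1025630407/230664 ≈ 4446.4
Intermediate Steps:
J(X) = X
b = 4576 (b = -88*(-57 + 5) = -88*(-52) = 4576)
(-13571/(-10984) - 16482/H(124, 126)) + b = (-13571/(-10984) - 16482/126) + 4576 = (-13571*(-1/10984) - 16482*1/126) + 4576 = (13571/10984 - 2747/21) + 4576 = -29888057/230664 + 4576 = 1025630407/230664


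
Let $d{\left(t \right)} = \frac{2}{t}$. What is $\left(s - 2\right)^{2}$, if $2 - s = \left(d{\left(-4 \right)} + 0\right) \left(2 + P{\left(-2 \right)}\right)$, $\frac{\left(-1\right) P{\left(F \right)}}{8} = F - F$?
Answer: $1$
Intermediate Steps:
$P{\left(F \right)} = 0$ ($P{\left(F \right)} = - 8 \left(F - F\right) = \left(-8\right) 0 = 0$)
$s = 3$ ($s = 2 - \left(\frac{2}{-4} + 0\right) \left(2 + 0\right) = 2 - \left(2 \left(- \frac{1}{4}\right) + 0\right) 2 = 2 - \left(- \frac{1}{2} + 0\right) 2 = 2 - \left(- \frac{1}{2}\right) 2 = 2 - -1 = 2 + 1 = 3$)
$\left(s - 2\right)^{2} = \left(3 - 2\right)^{2} = 1^{2} = 1$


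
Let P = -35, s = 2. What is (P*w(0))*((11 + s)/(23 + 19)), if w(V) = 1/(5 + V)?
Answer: -13/6 ≈ -2.1667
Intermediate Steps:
(P*w(0))*((11 + s)/(23 + 19)) = (-35/(5 + 0))*((11 + 2)/(23 + 19)) = (-35/5)*(13/42) = (-35*1/5)*(13*(1/42)) = -7*13/42 = -13/6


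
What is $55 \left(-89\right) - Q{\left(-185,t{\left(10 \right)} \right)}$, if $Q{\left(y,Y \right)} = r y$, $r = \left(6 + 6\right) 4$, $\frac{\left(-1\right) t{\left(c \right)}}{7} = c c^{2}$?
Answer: $3985$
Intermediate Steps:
$t{\left(c \right)} = - 7 c^{3}$ ($t{\left(c \right)} = - 7 c c^{2} = - 7 c^{3}$)
$r = 48$ ($r = 12 \cdot 4 = 48$)
$Q{\left(y,Y \right)} = 48 y$
$55 \left(-89\right) - Q{\left(-185,t{\left(10 \right)} \right)} = 55 \left(-89\right) - 48 \left(-185\right) = -4895 - -8880 = -4895 + 8880 = 3985$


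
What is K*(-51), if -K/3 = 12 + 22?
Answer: 5202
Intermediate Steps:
K = -102 (K = -3*(12 + 22) = -3*34 = -102)
K*(-51) = -102*(-51) = 5202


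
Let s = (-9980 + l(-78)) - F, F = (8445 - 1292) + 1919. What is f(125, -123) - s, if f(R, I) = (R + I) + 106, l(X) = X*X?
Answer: 13076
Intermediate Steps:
l(X) = X**2
F = 9072 (F = 7153 + 1919 = 9072)
f(R, I) = 106 + I + R (f(R, I) = (I + R) + 106 = 106 + I + R)
s = -12968 (s = (-9980 + (-78)**2) - 1*9072 = (-9980 + 6084) - 9072 = -3896 - 9072 = -12968)
f(125, -123) - s = (106 - 123 + 125) - 1*(-12968) = 108 + 12968 = 13076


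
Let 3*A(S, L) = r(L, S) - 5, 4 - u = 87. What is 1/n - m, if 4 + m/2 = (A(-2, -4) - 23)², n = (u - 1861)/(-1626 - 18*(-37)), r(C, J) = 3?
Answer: -90050/81 ≈ -1111.7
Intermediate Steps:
u = -83 (u = 4 - 1*87 = 4 - 87 = -83)
A(S, L) = -⅔ (A(S, L) = (3 - 5)/3 = (⅓)*(-2) = -⅔)
n = 81/40 (n = (-83 - 1861)/(-1626 - 18*(-37)) = -1944/(-1626 + 666) = -1944/(-960) = -1944*(-1/960) = 81/40 ≈ 2.0250)
m = 10010/9 (m = -8 + 2*(-⅔ - 23)² = -8 + 2*(-71/3)² = -8 + 2*(5041/9) = -8 + 10082/9 = 10010/9 ≈ 1112.2)
1/n - m = 1/(81/40) - 1*10010/9 = 40/81 - 10010/9 = -90050/81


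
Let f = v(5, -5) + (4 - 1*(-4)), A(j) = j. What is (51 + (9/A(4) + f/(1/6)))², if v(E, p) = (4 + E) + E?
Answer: 549081/16 ≈ 34318.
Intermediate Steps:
v(E, p) = 4 + 2*E
f = 22 (f = (4 + 2*5) + (4 - 1*(-4)) = (4 + 10) + (4 + 4) = 14 + 8 = 22)
(51 + (9/A(4) + f/(1/6)))² = (51 + (9/4 + 22/(1/6)))² = (51 + (9*(¼) + 22/(⅙)))² = (51 + (9/4 + 22*6))² = (51 + (9/4 + 132))² = (51 + 537/4)² = (741/4)² = 549081/16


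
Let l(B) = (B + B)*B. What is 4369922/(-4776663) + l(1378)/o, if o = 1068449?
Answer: 364097813438/137935697451 ≈ 2.6396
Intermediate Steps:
l(B) = 2*B**2 (l(B) = (2*B)*B = 2*B**2)
4369922/(-4776663) + l(1378)/o = 4369922/(-4776663) + (2*1378**2)/1068449 = 4369922*(-1/4776663) + (2*1898884)*(1/1068449) = -118106/129099 + 3797768*(1/1068449) = -118106/129099 + 3797768/1068449 = 364097813438/137935697451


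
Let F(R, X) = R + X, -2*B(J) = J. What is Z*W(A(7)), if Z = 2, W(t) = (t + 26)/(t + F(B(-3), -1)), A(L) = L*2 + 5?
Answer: 60/13 ≈ 4.6154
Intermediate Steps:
B(J) = -J/2
A(L) = 5 + 2*L (A(L) = 2*L + 5 = 5 + 2*L)
W(t) = (26 + t)/(1/2 + t) (W(t) = (t + 26)/(t + (-1/2*(-3) - 1)) = (26 + t)/(t + (3/2 - 1)) = (26 + t)/(t + 1/2) = (26 + t)/(1/2 + t))
Z*W(A(7)) = 2*(2*(26 + (5 + 2*7))/(1 + 2*(5 + 2*7))) = 2*(2*(26 + (5 + 14))/(1 + 2*(5 + 14))) = 2*(2*(26 + 19)/(1 + 2*19)) = 2*(2*45/(1 + 38)) = 2*(2*45/39) = 2*(2*(1/39)*45) = 2*(30/13) = 60/13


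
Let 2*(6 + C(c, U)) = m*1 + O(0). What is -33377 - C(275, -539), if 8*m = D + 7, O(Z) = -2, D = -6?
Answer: -533921/16 ≈ -33370.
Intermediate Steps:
m = ⅛ (m = (-6 + 7)/8 = (⅛)*1 = ⅛ ≈ 0.12500)
C(c, U) = -111/16 (C(c, U) = -6 + ((⅛)*1 - 2)/2 = -6 + (⅛ - 2)/2 = -6 + (½)*(-15/8) = -6 - 15/16 = -111/16)
-33377 - C(275, -539) = -33377 - 1*(-111/16) = -33377 + 111/16 = -533921/16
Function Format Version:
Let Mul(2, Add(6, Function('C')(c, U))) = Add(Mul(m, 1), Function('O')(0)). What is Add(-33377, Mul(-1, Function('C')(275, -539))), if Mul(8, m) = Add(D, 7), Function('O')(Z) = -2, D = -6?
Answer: Rational(-533921, 16) ≈ -33370.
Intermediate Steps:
m = Rational(1, 8) (m = Mul(Rational(1, 8), Add(-6, 7)) = Mul(Rational(1, 8), 1) = Rational(1, 8) ≈ 0.12500)
Function('C')(c, U) = Rational(-111, 16) (Function('C')(c, U) = Add(-6, Mul(Rational(1, 2), Add(Mul(Rational(1, 8), 1), -2))) = Add(-6, Mul(Rational(1, 2), Add(Rational(1, 8), -2))) = Add(-6, Mul(Rational(1, 2), Rational(-15, 8))) = Add(-6, Rational(-15, 16)) = Rational(-111, 16))
Add(-33377, Mul(-1, Function('C')(275, -539))) = Add(-33377, Mul(-1, Rational(-111, 16))) = Add(-33377, Rational(111, 16)) = Rational(-533921, 16)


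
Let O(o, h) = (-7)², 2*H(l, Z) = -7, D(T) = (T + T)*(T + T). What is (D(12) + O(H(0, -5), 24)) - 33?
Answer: 592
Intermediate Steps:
D(T) = 4*T² (D(T) = (2*T)*(2*T) = 4*T²)
H(l, Z) = -7/2 (H(l, Z) = (½)*(-7) = -7/2)
O(o, h) = 49
(D(12) + O(H(0, -5), 24)) - 33 = (4*12² + 49) - 33 = (4*144 + 49) - 33 = (576 + 49) - 33 = 625 - 33 = 592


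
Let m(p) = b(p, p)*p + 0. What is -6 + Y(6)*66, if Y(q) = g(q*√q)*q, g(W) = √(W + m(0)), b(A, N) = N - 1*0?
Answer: -6 + 396*6^(¾) ≈ 1512.1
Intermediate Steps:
b(A, N) = N (b(A, N) = N + 0 = N)
m(p) = p² (m(p) = p*p + 0 = p² + 0 = p²)
g(W) = √W (g(W) = √(W + 0²) = √(W + 0) = √W)
Y(q) = q*√(q^(3/2)) (Y(q) = √(q*√q)*q = √(q^(3/2))*q = q*√(q^(3/2)))
-6 + Y(6)*66 = -6 + (6*√(6^(3/2)))*66 = -6 + (6*√(6*√6))*66 = -6 + (6*6^(¾))*66 = -6 + 396*6^(¾)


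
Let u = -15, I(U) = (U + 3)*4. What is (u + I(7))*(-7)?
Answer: -175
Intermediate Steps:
I(U) = 12 + 4*U (I(U) = (3 + U)*4 = 12 + 4*U)
(u + I(7))*(-7) = (-15 + (12 + 4*7))*(-7) = (-15 + (12 + 28))*(-7) = (-15 + 40)*(-7) = 25*(-7) = -175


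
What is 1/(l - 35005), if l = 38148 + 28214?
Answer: 1/31357 ≈ 3.1891e-5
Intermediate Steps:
l = 66362
1/(l - 35005) = 1/(66362 - 35005) = 1/31357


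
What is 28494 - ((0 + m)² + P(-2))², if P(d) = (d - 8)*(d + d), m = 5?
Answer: 24269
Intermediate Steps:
P(d) = 2*d*(-8 + d) (P(d) = (-8 + d)*(2*d) = 2*d*(-8 + d))
28494 - ((0 + m)² + P(-2))² = 28494 - ((0 + 5)² + 2*(-2)*(-8 - 2))² = 28494 - (5² + 2*(-2)*(-10))² = 28494 - (25 + 40)² = 28494 - 1*65² = 28494 - 1*4225 = 28494 - 4225 = 24269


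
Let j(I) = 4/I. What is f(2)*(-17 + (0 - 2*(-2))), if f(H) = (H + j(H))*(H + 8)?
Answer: -520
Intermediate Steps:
f(H) = (8 + H)*(H + 4/H) (f(H) = (H + 4/H)*(H + 8) = (H + 4/H)*(8 + H) = (8 + H)*(H + 4/H))
f(2)*(-17 + (0 - 2*(-2))) = (4 + 2² + 8*2 + 32/2)*(-17 + (0 - 2*(-2))) = (4 + 4 + 16 + 32*(½))*(-17 + (0 + 4)) = (4 + 4 + 16 + 16)*(-17 + 4) = 40*(-13) = -520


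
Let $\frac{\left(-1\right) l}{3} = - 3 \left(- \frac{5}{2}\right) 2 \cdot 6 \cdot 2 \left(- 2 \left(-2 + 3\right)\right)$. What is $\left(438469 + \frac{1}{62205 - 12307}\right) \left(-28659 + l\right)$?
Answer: $- \frac{603393388849377}{49898} \approx -1.2093 \cdot 10^{10}$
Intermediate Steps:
$l = 1080$ ($l = - 3 - 3 \left(- \frac{5}{2}\right) 2 \cdot 6 \cdot 2 \left(- 2 \left(-2 + 3\right)\right) = - 3 - 3 \left(\left(-5\right) \frac{1}{2}\right) 2 \cdot 12 \left(\left(-2\right) 1\right) = - 3 \left(-3\right) \left(- \frac{5}{2}\right) 2 \cdot 12 \left(-2\right) = - 3 \cdot \frac{15}{2} \cdot 2 \cdot 12 \left(-2\right) = - 3 \cdot 15 \cdot 12 \left(-2\right) = - 3 \cdot 180 \left(-2\right) = \left(-3\right) \left(-360\right) = 1080$)
$\left(438469 + \frac{1}{62205 - 12307}\right) \left(-28659 + l\right) = \left(438469 + \frac{1}{62205 - 12307}\right) \left(-28659 + 1080\right) = \left(438469 + \frac{1}{49898}\right) \left(-27579\right) = \frac{21878726163}{49898} \left(-27579\right) = - \frac{603393388849377}{49898}$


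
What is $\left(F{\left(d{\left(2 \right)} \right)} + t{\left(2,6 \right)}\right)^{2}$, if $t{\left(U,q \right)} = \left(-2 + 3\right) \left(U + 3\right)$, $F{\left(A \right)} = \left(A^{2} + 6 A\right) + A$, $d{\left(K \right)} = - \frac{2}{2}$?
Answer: $1$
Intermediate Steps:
$d{\left(K \right)} = -1$ ($d{\left(K \right)} = \left(-2\right) \frac{1}{2} = -1$)
$F{\left(A \right)} = A^{2} + 7 A$
$t{\left(U,q \right)} = 3 + U$ ($t{\left(U,q \right)} = 1 \left(3 + U\right) = 3 + U$)
$\left(F{\left(d{\left(2 \right)} \right)} + t{\left(2,6 \right)}\right)^{2} = \left(- (7 - 1) + \left(3 + 2\right)\right)^{2} = \left(\left(-1\right) 6 + 5\right)^{2} = \left(-6 + 5\right)^{2} = \left(-1\right)^{2} = 1$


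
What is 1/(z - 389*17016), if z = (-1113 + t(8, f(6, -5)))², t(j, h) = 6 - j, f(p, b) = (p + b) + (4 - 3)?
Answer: -1/5375999 ≈ -1.8601e-7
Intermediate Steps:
f(p, b) = 1 + b + p (f(p, b) = (b + p) + 1 = 1 + b + p)
z = 1243225 (z = (-1113 + (6 - 1*8))² = (-1113 + (6 - 8))² = (-1113 - 2)² = (-1115)² = 1243225)
1/(z - 389*17016) = 1/(1243225 - 389*17016) = 1/(1243225 - 6619224) = 1/(-5375999) = -1/5375999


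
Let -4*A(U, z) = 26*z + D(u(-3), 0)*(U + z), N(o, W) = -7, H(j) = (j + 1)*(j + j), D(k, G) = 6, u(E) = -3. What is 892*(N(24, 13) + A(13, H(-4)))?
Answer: -194902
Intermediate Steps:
H(j) = 2*j*(1 + j) (H(j) = (1 + j)*(2*j) = 2*j*(1 + j))
A(U, z) = -8*z - 3*U/2 (A(U, z) = -(26*z + 6*(U + z))/4 = -(26*z + (6*U + 6*z))/4 = -(6*U + 32*z)/4 = -8*z - 3*U/2)
892*(N(24, 13) + A(13, H(-4))) = 892*(-7 + (-16*(-4)*(1 - 4) - 3/2*13)) = 892*(-7 + (-16*(-4)*(-3) - 39/2)) = 892*(-7 + (-8*24 - 39/2)) = 892*(-7 + (-192 - 39/2)) = 892*(-7 - 423/2) = 892*(-437/2) = -194902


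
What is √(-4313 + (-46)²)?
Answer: 13*I*√13 ≈ 46.872*I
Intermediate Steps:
√(-4313 + (-46)²) = √(-4313 + 2116) = √(-2197) = 13*I*√13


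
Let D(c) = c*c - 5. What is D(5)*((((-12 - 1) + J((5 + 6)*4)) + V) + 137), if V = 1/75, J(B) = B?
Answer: 50404/15 ≈ 3360.3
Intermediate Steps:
D(c) = -5 + c² (D(c) = c² - 5 = -5 + c²)
V = 1/75 ≈ 0.013333
D(5)*((((-12 - 1) + J((5 + 6)*4)) + V) + 137) = (-5 + 5²)*((((-12 - 1) + (5 + 6)*4) + 1/75) + 137) = (-5 + 25)*(((-13 + 11*4) + 1/75) + 137) = 20*(((-13 + 44) + 1/75) + 137) = 20*((31 + 1/75) + 137) = 20*(2326/75 + 137) = 20*(12601/75) = 50404/15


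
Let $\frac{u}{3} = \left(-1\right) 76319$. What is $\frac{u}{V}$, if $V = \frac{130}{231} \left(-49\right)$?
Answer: $\frac{7555581}{910} \approx 8302.8$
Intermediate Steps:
$u = -228957$ ($u = 3 \left(\left(-1\right) 76319\right) = 3 \left(-76319\right) = -228957$)
$V = - \frac{910}{33}$ ($V = 130 \cdot \frac{1}{231} \left(-49\right) = \frac{130}{231} \left(-49\right) = - \frac{910}{33} \approx -27.576$)
$\frac{u}{V} = - \frac{228957}{- \frac{910}{33}} = \left(-228957\right) \left(- \frac{33}{910}\right) = \frac{7555581}{910}$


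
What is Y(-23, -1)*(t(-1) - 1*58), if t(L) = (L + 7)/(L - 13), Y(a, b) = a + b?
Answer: 9816/7 ≈ 1402.3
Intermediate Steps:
t(L) = (7 + L)/(-13 + L)
Y(-23, -1)*(t(-1) - 1*58) = (-23 - 1)*((7 - 1)/(-13 - 1) - 1*58) = -24*(6/(-14) - 58) = -24*(-1/14*6 - 58) = -24*(-3/7 - 58) = -24*(-409/7) = 9816/7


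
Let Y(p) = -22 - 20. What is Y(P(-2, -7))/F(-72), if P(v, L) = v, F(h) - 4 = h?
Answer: 21/34 ≈ 0.61765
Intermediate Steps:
F(h) = 4 + h
Y(p) = -42
Y(P(-2, -7))/F(-72) = -42/(4 - 72) = -42/(-68) = -42*(-1/68) = 21/34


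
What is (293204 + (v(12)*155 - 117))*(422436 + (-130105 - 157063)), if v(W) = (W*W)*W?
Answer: 75875473436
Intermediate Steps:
v(W) = W³ (v(W) = W²*W = W³)
(293204 + (v(12)*155 - 117))*(422436 + (-130105 - 157063)) = (293204 + (12³*155 - 117))*(422436 + (-130105 - 157063)) = (293204 + (1728*155 - 117))*(422436 - 287168) = (293204 + (267840 - 117))*135268 = (293204 + 267723)*135268 = 560927*135268 = 75875473436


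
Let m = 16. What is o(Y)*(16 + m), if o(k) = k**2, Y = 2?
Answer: 128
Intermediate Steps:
o(Y)*(16 + m) = 2**2*(16 + 16) = 4*32 = 128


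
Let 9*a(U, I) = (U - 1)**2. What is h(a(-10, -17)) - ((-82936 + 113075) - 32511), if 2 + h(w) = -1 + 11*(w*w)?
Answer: 352940/81 ≈ 4357.3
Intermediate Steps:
a(U, I) = (-1 + U)**2/9 (a(U, I) = (U - 1)**2/9 = (-1 + U)**2/9)
h(w) = -3 + 11*w**2 (h(w) = -2 + (-1 + 11*(w*w)) = -2 + (-1 + 11*w**2) = -3 + 11*w**2)
h(a(-10, -17)) - ((-82936 + 113075) - 32511) = (-3 + 11*((-1 - 10)**2/9)**2) - ((-82936 + 113075) - 32511) = (-3 + 11*((1/9)*(-11)**2)**2) - (30139 - 32511) = (-3 + 11*((1/9)*121)**2) - 1*(-2372) = (-3 + 11*(121/9)**2) + 2372 = (-3 + 11*(14641/81)) + 2372 = (-3 + 161051/81) + 2372 = 160808/81 + 2372 = 352940/81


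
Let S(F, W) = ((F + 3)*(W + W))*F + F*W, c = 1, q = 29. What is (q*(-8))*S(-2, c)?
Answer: 1392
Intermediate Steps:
S(F, W) = F*W + 2*F*W*(3 + F) (S(F, W) = ((3 + F)*(2*W))*F + F*W = (2*W*(3 + F))*F + F*W = 2*F*W*(3 + F) + F*W = F*W + 2*F*W*(3 + F))
(q*(-8))*S(-2, c) = (29*(-8))*(-2*1*(7 + 2*(-2))) = -(-464)*(7 - 4) = -(-464)*3 = -232*(-6) = 1392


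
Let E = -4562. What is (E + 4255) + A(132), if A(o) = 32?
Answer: -275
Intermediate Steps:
(E + 4255) + A(132) = (-4562 + 4255) + 32 = -307 + 32 = -275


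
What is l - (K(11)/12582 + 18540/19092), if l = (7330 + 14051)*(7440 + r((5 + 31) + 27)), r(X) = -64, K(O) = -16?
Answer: 1578478910178269/10008981 ≈ 1.5771e+8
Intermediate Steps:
l = 157706256 (l = (7330 + 14051)*(7440 - 64) = 21381*7376 = 157706256)
l - (K(11)/12582 + 18540/19092) = 157706256 - (-16/12582 + 18540/19092) = 157706256 - (-16*1/12582 + 18540*(1/19092)) = 157706256 - (-8/6291 + 1545/1591) = 157706256 - 1*9706867/10008981 = 157706256 - 9706867/10008981 = 1578478910178269/10008981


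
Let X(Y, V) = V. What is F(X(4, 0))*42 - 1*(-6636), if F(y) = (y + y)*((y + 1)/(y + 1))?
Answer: 6636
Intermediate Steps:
F(y) = 2*y (F(y) = (2*y)*((1 + y)/(1 + y)) = (2*y)*1 = 2*y)
F(X(4, 0))*42 - 1*(-6636) = (2*0)*42 - 1*(-6636) = 0*42 + 6636 = 0 + 6636 = 6636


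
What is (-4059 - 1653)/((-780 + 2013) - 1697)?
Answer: 357/29 ≈ 12.310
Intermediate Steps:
(-4059 - 1653)/((-780 + 2013) - 1697) = -5712/(1233 - 1697) = -5712/(-464) = -5712*(-1/464) = 357/29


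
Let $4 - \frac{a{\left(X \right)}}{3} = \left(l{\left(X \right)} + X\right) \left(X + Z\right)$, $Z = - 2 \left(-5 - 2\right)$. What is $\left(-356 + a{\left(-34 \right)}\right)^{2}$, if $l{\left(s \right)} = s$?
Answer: $19571776$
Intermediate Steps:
$Z = 14$ ($Z = \left(-2\right) \left(-7\right) = 14$)
$a{\left(X \right)} = 12 - 6 X \left(14 + X\right)$ ($a{\left(X \right)} = 12 - 3 \left(X + X\right) \left(X + 14\right) = 12 - 3 \cdot 2 X \left(14 + X\right) = 12 - 6 X \left(14 + X\right)$)
$\left(-356 + a{\left(-34 \right)}\right)^{2} = \left(-356 - \left(-2868 + 6936\right)\right)^{2} = \left(-356 + \left(12 + 2856 - 6936\right)\right)^{2} = \left(-356 - 4068\right)^{2} = \left(-4424\right)^{2} = 19571776$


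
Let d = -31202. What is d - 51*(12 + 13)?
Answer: -32477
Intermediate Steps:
d - 51*(12 + 13) = -31202 - 51*(12 + 13) = -31202 - 51*25 = -31202 - 1275 = -32477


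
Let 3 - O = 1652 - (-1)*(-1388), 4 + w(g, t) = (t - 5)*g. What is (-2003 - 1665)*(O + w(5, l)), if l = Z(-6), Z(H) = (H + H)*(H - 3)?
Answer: -917000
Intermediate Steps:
Z(H) = 2*H*(-3 + H) (Z(H) = (2*H)*(-3 + H) = 2*H*(-3 + H))
l = 108 (l = 2*(-6)*(-3 - 6) = 2*(-6)*(-9) = 108)
w(g, t) = -4 + g*(-5 + t) (w(g, t) = -4 + (t - 5)*g = -4 + (-5 + t)*g = -4 + g*(-5 + t))
O = -261 (O = 3 - (1652 - (-1)*(-1388)) = 3 - (1652 - 1*1388) = 3 - (1652 - 1388) = 3 - 1*264 = 3 - 264 = -261)
(-2003 - 1665)*(O + w(5, l)) = (-2003 - 1665)*(-261 + (-4 - 5*5 + 5*108)) = -3668*(-261 + (-4 - 25 + 540)) = -3668*(-261 + 511) = -3668*250 = -917000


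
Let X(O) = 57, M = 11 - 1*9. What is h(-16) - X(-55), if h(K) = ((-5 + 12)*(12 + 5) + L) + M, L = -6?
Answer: 58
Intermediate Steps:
M = 2 (M = 11 - 9 = 2)
h(K) = 115 (h(K) = ((-5 + 12)*(12 + 5) - 6) + 2 = (7*17 - 6) + 2 = (119 - 6) + 2 = 113 + 2 = 115)
h(-16) - X(-55) = 115 - 1*57 = 115 - 57 = 58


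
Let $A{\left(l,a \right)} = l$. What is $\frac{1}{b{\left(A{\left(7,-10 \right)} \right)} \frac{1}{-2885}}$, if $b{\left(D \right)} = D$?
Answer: $- \frac{2885}{7} \approx -412.14$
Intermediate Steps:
$\frac{1}{b{\left(A{\left(7,-10 \right)} \right)} \frac{1}{-2885}} = \frac{1}{7 \frac{1}{-2885}} = \frac{1}{7 \left(- \frac{1}{2885}\right)} = \frac{1}{- \frac{7}{2885}} = - \frac{2885}{7}$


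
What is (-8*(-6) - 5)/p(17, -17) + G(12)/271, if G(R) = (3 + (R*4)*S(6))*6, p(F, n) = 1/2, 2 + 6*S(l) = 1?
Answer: 23276/271 ≈ 85.889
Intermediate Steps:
S(l) = -⅙ (S(l) = -⅓ + (⅙)*1 = -⅓ + ⅙ = -⅙)
p(F, n) = ½
G(R) = 18 - 4*R (G(R) = (3 + (R*4)*(-⅙))*6 = (3 + (4*R)*(-⅙))*6 = (3 - 2*R/3)*6 = 18 - 4*R)
(-8*(-6) - 5)/p(17, -17) + G(12)/271 = (-8*(-6) - 5)/(½) + (18 - 4*12)/271 = (48 - 5)*2 + (18 - 48)*(1/271) = 43*2 - 30*1/271 = 86 - 30/271 = 23276/271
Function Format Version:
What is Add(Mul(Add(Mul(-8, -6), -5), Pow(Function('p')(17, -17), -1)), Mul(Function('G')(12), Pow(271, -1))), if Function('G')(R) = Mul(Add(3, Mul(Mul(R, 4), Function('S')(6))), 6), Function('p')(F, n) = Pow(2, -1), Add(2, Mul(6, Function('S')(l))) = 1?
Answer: Rational(23276, 271) ≈ 85.889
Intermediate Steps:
Function('S')(l) = Rational(-1, 6) (Function('S')(l) = Add(Rational(-1, 3), Mul(Rational(1, 6), 1)) = Add(Rational(-1, 3), Rational(1, 6)) = Rational(-1, 6))
Function('p')(F, n) = Rational(1, 2)
Function('G')(R) = Add(18, Mul(-4, R)) (Function('G')(R) = Mul(Add(3, Mul(Mul(R, 4), Rational(-1, 6))), 6) = Mul(Add(3, Mul(Mul(4, R), Rational(-1, 6))), 6) = Mul(Add(3, Mul(Rational(-2, 3), R)), 6) = Add(18, Mul(-4, R)))
Add(Mul(Add(Mul(-8, -6), -5), Pow(Function('p')(17, -17), -1)), Mul(Function('G')(12), Pow(271, -1))) = Add(Mul(Add(Mul(-8, -6), -5), Pow(Rational(1, 2), -1)), Mul(Add(18, Mul(-4, 12)), Pow(271, -1))) = Add(Mul(Add(48, -5), 2), Mul(Add(18, -48), Rational(1, 271))) = Add(Mul(43, 2), Mul(-30, Rational(1, 271))) = Add(86, Rational(-30, 271)) = Rational(23276, 271)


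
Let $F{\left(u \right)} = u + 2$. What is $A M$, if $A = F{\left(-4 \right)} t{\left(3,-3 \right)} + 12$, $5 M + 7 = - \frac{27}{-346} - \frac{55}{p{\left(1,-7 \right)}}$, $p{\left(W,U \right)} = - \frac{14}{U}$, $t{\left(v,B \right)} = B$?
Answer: $- \frac{21438}{173} \approx -123.92$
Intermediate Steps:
$F{\left(u \right)} = 2 + u$
$M = - \frac{1191}{173}$ ($M = - \frac{7}{5} + \frac{- \frac{27}{-346} - \frac{55}{\left(-14\right) \frac{1}{-7}}}{5} = - \frac{7}{5} + \frac{\left(-27\right) \left(- \frac{1}{346}\right) - \frac{55}{\left(-14\right) \left(- \frac{1}{7}\right)}}{5} = - \frac{7}{5} + \frac{\frac{27}{346} - \frac{55}{2}}{5} = - \frac{7}{5} + \frac{1}{5} \left(- \frac{4744}{173}\right) = - \frac{7}{5} - \frac{4744}{865} = - \frac{1191}{173} \approx -6.8844$)
$A = 18$ ($A = \left(2 - 4\right) \left(-3\right) + 12 = \left(-2\right) \left(-3\right) + 12 = 6 + 12 = 18$)
$A M = 18 \left(- \frac{1191}{173}\right) = - \frac{21438}{173}$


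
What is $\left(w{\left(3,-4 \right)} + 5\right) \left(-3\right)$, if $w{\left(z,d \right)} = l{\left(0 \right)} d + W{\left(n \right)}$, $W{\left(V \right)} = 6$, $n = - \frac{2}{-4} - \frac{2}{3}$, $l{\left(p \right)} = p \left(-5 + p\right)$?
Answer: $-33$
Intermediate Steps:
$n = - \frac{1}{6}$ ($n = \left(-2\right) \left(- \frac{1}{4}\right) - \frac{2}{3} = \frac{1}{2} - \frac{2}{3} = - \frac{1}{6} \approx -0.16667$)
$w{\left(z,d \right)} = 6$ ($w{\left(z,d \right)} = 0 \left(-5 + 0\right) d + 6 = 0 \left(-5\right) d + 6 = 0 d + 6 = 0 + 6 = 6$)
$\left(w{\left(3,-4 \right)} + 5\right) \left(-3\right) = \left(6 + 5\right) \left(-3\right) = 11 \left(-3\right) = -33$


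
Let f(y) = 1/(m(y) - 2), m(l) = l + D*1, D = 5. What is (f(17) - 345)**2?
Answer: 47596201/400 ≈ 1.1899e+5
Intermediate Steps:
m(l) = 5 + l (m(l) = l + 5*1 = l + 5 = 5 + l)
f(y) = 1/(3 + y) (f(y) = 1/((5 + y) - 2) = 1/(3 + y))
(f(17) - 345)**2 = (1/(3 + 17) - 345)**2 = (1/20 - 345)**2 = (-6899/20)**2 = 47596201/400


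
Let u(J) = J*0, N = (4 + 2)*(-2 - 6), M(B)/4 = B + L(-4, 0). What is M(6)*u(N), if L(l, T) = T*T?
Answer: 0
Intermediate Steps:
L(l, T) = T**2
M(B) = 4*B (M(B) = 4*(B + 0**2) = 4*(B + 0) = 4*B)
N = -48 (N = 6*(-8) = -48)
u(J) = 0
M(6)*u(N) = (4*6)*0 = 24*0 = 0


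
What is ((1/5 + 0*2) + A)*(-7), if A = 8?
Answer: -287/5 ≈ -57.400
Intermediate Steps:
((1/5 + 0*2) + A)*(-7) = ((1/5 + 0*2) + 8)*(-7) = ((1*(1/5) + 0) + 8)*(-7) = ((1/5 + 0) + 8)*(-7) = (1/5 + 8)*(-7) = (41/5)*(-7) = -287/5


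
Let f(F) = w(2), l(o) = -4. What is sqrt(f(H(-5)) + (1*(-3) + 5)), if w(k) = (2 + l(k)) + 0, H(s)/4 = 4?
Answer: 0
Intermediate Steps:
H(s) = 16 (H(s) = 4*4 = 16)
w(k) = -2 (w(k) = (2 - 4) + 0 = -2 + 0 = -2)
f(F) = -2
sqrt(f(H(-5)) + (1*(-3) + 5)) = sqrt(-2 + (1*(-3) + 5)) = sqrt(-2 + (-3 + 5)) = sqrt(-2 + 2) = sqrt(0) = 0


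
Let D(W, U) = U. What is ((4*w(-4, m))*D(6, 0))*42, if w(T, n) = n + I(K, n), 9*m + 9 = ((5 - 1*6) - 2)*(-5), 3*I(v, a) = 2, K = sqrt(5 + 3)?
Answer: 0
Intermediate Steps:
K = 2*sqrt(2) (K = sqrt(8) = 2*sqrt(2) ≈ 2.8284)
I(v, a) = 2/3 (I(v, a) = (1/3)*2 = 2/3)
m = 2/3 (m = -1 + (((5 - 1*6) - 2)*(-5))/9 = -1 + (((5 - 6) - 2)*(-5))/9 = -1 + ((-1 - 2)*(-5))/9 = -1 + (-3*(-5))/9 = -1 + (1/9)*15 = -1 + 5/3 = 2/3 ≈ 0.66667)
w(T, n) = 2/3 + n (w(T, n) = n + 2/3 = 2/3 + n)
((4*w(-4, m))*D(6, 0))*42 = ((4*(2/3 + 2/3))*0)*42 = ((4*(4/3))*0)*42 = ((16/3)*0)*42 = 0*42 = 0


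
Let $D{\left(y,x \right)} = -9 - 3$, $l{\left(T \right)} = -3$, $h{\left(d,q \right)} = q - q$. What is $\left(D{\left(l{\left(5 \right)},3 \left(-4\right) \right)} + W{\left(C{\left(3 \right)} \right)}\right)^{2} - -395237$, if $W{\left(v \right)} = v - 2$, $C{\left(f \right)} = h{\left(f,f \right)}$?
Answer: $395433$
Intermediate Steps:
$h{\left(d,q \right)} = 0$
$C{\left(f \right)} = 0$
$D{\left(y,x \right)} = -12$
$W{\left(v \right)} = -2 + v$ ($W{\left(v \right)} = v - 2 = -2 + v$)
$\left(D{\left(l{\left(5 \right)},3 \left(-4\right) \right)} + W{\left(C{\left(3 \right)} \right)}\right)^{2} - -395237 = \left(-12 + \left(-2 + 0\right)\right)^{2} - -395237 = \left(-12 - 2\right)^{2} + 395237 = \left(-14\right)^{2} + 395237 = 196 + 395237 = 395433$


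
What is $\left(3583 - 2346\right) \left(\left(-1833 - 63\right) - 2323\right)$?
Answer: $-5218903$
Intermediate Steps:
$\left(3583 - 2346\right) \left(\left(-1833 - 63\right) - 2323\right) = 1237 \left(\left(-1833 - 63\right) - 2323\right) = 1237 \left(-1896 - 2323\right) = 1237 \left(-4219\right) = -5218903$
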